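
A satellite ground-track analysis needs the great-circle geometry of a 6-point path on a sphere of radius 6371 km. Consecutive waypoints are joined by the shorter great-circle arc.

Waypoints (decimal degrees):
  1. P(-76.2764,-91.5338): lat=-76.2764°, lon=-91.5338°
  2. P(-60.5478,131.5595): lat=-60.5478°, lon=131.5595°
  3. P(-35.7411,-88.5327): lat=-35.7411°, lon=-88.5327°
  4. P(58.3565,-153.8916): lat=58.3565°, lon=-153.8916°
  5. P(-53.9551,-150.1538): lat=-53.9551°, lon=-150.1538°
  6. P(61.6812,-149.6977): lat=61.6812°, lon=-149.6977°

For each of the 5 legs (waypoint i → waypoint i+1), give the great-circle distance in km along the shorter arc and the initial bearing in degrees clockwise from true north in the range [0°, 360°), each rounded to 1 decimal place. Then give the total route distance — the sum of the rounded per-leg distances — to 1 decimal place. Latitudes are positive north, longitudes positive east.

Leg 1: dist=4500.3 km, bearing=211.2°
Leg 2: dist=8703.1 km, bearing=147.7°
Leg 3: dist=12081.0 km, bearing=329.8°
Leg 4: dist=12493.0 km, bearing=177.6°
Leg 5: dist=12858.2 km, bearing=0.2°
Total: 50635.6 km

Leg 1: φ1=-1.3312743, φ2=-1.0567585, Δφ=0.2745159, Δλ=3.8937126 rad; a=sin²(Δφ/2)+cosφ1·cosφ2·sin²(Δλ/2)=0.1196376045; c=2·atan2(√a, √(1-a))=0.706367288; dist=6371·c=4500.266 ≈ 4500.3 km; running total=4500.3 km
Leg 1 bearing: y=sinΔλ·cosφ2=-0.33592187, x=cosφ1·sinφ2-sinφ1·cosφ2·cosΔλ=-0.55538661; θ=atan2(y, x)=-148.8326° <0 so +360° → 211.1674° ≈ 211.2°
Leg 2: φ1=-1.0567585, φ2=-0.6237999, Δφ=0.4329586, Δλ=-3.8413335 rad; a=sin²(Δφ/2)+cosφ1·cosφ2·sin²(Δλ/2)=0.3983374714; c=2·atan2(√a, √(1-a))=1.366043601; dist=6371·c=8703.064 ≈ 8703.1 km; running total=13203.4 km
Leg 2 bearing: y=sinΔλ·cosφ2=0.52272790, x=cosφ1·sinφ2-sinφ1·cosφ2·cosΔλ=-0.82789761; θ=atan2(y, x)=147.7320° ≈ 147.7°
Leg 3: φ1=-0.6237999, φ2=1.0185131, Δφ=1.6423129, Δλ=-1.1407280 rad; a=sin²(Δφ/2)+cosφ1·cosφ2·sin²(Δλ/2)=0.6598702832; c=2·atan2(√a, √(1-a))=1.896251994; dist=6371·c=12081.021 ≈ 12081.0 km; running total=25284.4 km
Leg 3 bearing: y=sinΔλ·cosφ2=-0.47685794, x=cosφ1·sinφ2-sinφ1·cosφ2·cosΔλ=0.81876277; θ=atan2(y, x)=-30.2171° <0 so +360° → 329.7829° ≈ 329.8°
Leg 4: φ1=1.0185131, φ2=-0.9416941, Δφ=-1.9602072, Δλ=0.0652369 rad; a=sin²(Δφ/2)+cosφ1·cosφ2·sin²(Δλ/2)=0.6901500671; c=2·atan2(√a, √(1-a))=1.960917119; dist=6371·c=12493.003 ≈ 12493.0 km; running total=37777.4 km
Leg 4 bearing: y=sinΔλ·cosφ2=0.03835942, x=cosφ1·sinφ2-sinφ1·cosφ2·cosΔλ=-0.92406729; θ=atan2(y, x)=177.6229° ≈ 177.6°
Leg 5: φ1=-0.9416941, φ2=1.0765400, Δφ=2.0182342, Δλ=0.0079604 rad; a=sin²(Δφ/2)+cosφ1·cosφ2·sin²(Δλ/2)=0.7163329331; c=2·atan2(√a, √(1-a))=2.018243980; dist=6371·c=12858.232 ≈ 12858.2 km; running total=50635.6 km
Leg 5 bearing: y=sinΔλ·cosφ2=0.00377621, x=cosφ1·sinφ2-sinφ1·cosφ2·cosΔλ=0.90154644; θ=atan2(y, x)=0.2400° ≈ 0.2°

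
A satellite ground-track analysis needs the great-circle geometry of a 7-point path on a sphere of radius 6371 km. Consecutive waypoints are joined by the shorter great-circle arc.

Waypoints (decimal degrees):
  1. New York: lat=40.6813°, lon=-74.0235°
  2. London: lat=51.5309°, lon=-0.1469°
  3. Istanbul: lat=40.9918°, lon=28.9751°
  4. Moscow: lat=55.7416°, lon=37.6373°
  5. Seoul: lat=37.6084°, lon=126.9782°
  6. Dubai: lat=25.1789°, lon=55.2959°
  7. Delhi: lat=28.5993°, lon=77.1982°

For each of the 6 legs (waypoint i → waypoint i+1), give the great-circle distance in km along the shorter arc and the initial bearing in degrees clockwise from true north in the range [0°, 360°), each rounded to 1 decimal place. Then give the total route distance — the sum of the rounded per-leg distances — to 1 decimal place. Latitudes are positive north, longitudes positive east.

Leg 1: dist=5571.5 km, bearing=51.2°
Leg 2: dist=2503.7 km, bearing=106.4°
Leg 3: dist=1757.3 km, bearing=18.1°
Leg 4: dist=6601.5 km, bearing=67.0°
Leg 5: dist=6781.8 km, bearing=280.8°
Leg 6: dist=2201.9 km, bearing=75.2°
Total: 25417.7 km

Leg 1: φ1=0.7100226, φ2=0.8993839, Δφ=0.1893612, Δλ=1.2893899 rad; a=sin²(Δφ/2)+cosφ1·cosφ2·sin²(Δλ/2)=0.1793128717; c=2·atan2(√a, √(1-a))=0.874508202; dist=6371·c=5571.492 ≈ 5571.5 km; running total=5571.5 km
Leg 1 bearing: y=sinΔλ·cosφ2=0.59762298, x=cosφ1·sinφ2-sinφ1·cosφ2·cosΔλ=0.48112975; θ=atan2(y, x)=51.1634° ≈ 51.2°
Leg 2: φ1=0.8993839, φ2=0.7154419, Δφ=-0.1839420, Δλ=0.5082748 rad; a=sin²(Δφ/2)+cosφ1·cosφ2·sin²(Δλ/2)=0.0381143027; c=2·atan2(√a, √(1-a))=0.392981563; dist=6371·c=2503.686 ≈ 2503.7 km; running total=8075.2 km
Leg 2 bearing: y=sinΔλ·cosφ2=0.36734084, x=cosφ1·sinφ2-sinφ1·cosφ2·cosΔλ=-0.10819942; θ=atan2(y, x)=106.4122° ≈ 106.4°
Leg 3: φ1=0.7154419, φ2=0.9728745, Δφ=0.2574326, Δλ=0.1511839 rad; a=sin²(Δφ/2)+cosφ1·cosφ2·sin²(Δλ/2)=0.0188998967; c=2·atan2(√a, √(1-a))=0.275827340; dist=6371·c=1757.296 ≈ 1757.3 km; running total=9832.5 km
Leg 3 bearing: y=sinΔλ·cosφ2=0.08478154, x=cosφ1·sinφ2-sinφ1·cosφ2·cosΔλ=0.25881046; θ=atan2(y, x)=18.1378° ≈ 18.1°
Leg 4: φ1=0.9728745, φ2=0.6563904, Δφ=-0.3164840, Δλ=1.5592929 rad; a=sin²(Δφ/2)+cosφ1·cosφ2·sin²(Δλ/2)=0.2452423772; c=2·atan2(√a, √(1-a))=1.036174996; dist=6371·c=6601.471 ≈ 6601.5 km; running total=16434.0 km
Leg 4 bearing: y=sinΔλ·cosφ2=0.79214777, x=cosφ1·sinφ2-sinφ1·cosφ2·cosΔλ=0.33600019; θ=atan2(y, x)=67.0151° ≈ 67.0°
Leg 5: φ1=0.6563904, φ2=0.4394547, Δφ=-0.2169357, Δλ=-1.2510922 rad; a=sin²(Δφ/2)+cosφ1·cosφ2·sin²(Δλ/2)=0.2575231937; c=2·atan2(√a, √(1-a))=1.064486202; dist=6371·c=6781.842 ≈ 6781.8 km; running total=23215.8 km
Leg 5 bearing: y=sinΔλ·cosφ2=-0.85912684, x=cosφ1·sinφ2-sinφ1·cosφ2·cosΔλ=0.16346578; θ=atan2(y, x)=-79.2271° <0 so +360° → 280.7729° ≈ 280.8°
Leg 6: φ1=0.4394547, φ2=0.4991519, Δφ=0.0596972, Δλ=0.3822672 rad; a=sin²(Δφ/2)+cosφ1·cosφ2·sin²(Δλ/2)=0.0295660413; c=2·atan2(√a, √(1-a))=0.345613130; dist=6371·c=2201.901 ≈ 2201.9 km; running total=25417.7 km
Leg 6 bearing: y=sinΔλ·cosφ2=0.32751181, x=cosφ1·sinφ2-sinφ1·cosφ2·cosΔλ=0.08662320; θ=atan2(y, x)=75.1851° ≈ 75.2°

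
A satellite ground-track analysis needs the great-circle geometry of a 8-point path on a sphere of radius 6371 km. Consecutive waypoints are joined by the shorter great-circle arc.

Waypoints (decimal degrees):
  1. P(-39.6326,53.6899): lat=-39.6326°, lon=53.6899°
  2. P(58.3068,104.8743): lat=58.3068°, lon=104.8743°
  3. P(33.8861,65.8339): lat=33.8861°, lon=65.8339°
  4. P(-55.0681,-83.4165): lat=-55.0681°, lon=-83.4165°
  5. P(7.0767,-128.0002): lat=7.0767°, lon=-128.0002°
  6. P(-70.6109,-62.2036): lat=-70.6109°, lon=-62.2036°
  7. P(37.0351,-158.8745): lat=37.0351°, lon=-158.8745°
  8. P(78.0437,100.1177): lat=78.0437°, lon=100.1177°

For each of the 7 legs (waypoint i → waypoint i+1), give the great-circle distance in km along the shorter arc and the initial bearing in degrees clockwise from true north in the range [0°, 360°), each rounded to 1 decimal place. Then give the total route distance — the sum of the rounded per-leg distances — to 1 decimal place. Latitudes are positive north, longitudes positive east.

Leg 1: dist=11876.2 km, bearing=25.3°
Leg 2: dist=3958.0 km, bearing=243.9°
Leg 3: dist=16673.9 km, bearing=215.8°
Leg 4: dist=8041.5 km, bearing=313.0°
Leg 5: dist=9887.4 km, bearing=162.4°
Leg 6: dist=14098.8 km, bearing=278.1°
Leg 7: dist=6238.7 km, bearing=345.8°
Total: 70774.5 km

Leg 1: φ1=-0.6917194, φ2=1.0176456, Δφ=1.7093650, Δλ=0.8933363 rad; a=sin²(Δφ/2)+cosφ1·cosφ2·sin²(Δλ/2)=0.6445606476; c=2·atan2(√a, √(1-a))=1.864105131; dist=6371·c=11876.214 ≈ 11876.2 km; running total=11876.2 km
Leg 1 bearing: y=sinΔλ·cosφ2=0.40935166, x=cosφ1·sinφ2-sinφ1·cosφ2·cosΔλ=0.86535547; θ=atan2(y, x)=25.3162° ≈ 25.3°
Leg 2: φ1=1.0176456, φ2=0.5914240, Δφ=-0.4262216, Δλ=-0.6813835 rad; a=sin²(Δφ/2)+cosφ1·cosφ2·sin²(Δλ/2)=0.0934268748; c=2·atan2(√a, √(1-a))=0.621259066; dist=6371·c=3958.042 ≈ 3958.0 km; running total=15834.2 km
Leg 2 bearing: y=sinΔλ·cosφ2=-0.52288356, x=cosφ1·sinφ2-sinφ1·cosφ2·cosΔλ=-0.25570677; θ=atan2(y, x)=-116.0601° <0 so +360° → 243.9399° ≈ 243.9°
Leg 3: φ1=0.5914240, φ2=-0.9611197, Δφ=-1.5525437, Δλ=-2.6049109 rad; a=sin²(Δφ/2)+cosφ1·cosφ2·sin²(Δλ/2)=0.9328043352; c=2·atan2(√a, √(1-a))=2.617161012; dist=6371·c=16673.933 ≈ 16673.9 km; running total=32508.1 km
Leg 3 bearing: y=sinΔλ·cosφ2=-0.29276422, x=cosφ1·sinφ2-sinφ1·cosφ2·cosΔλ=-0.40621514; θ=atan2(y, x)=-144.2192° <0 so +360° → 215.7808° ≈ 215.8°
Leg 4: φ1=-0.9611197, φ2=0.1235117, Δφ=1.0846314, Δλ=-0.7781324 rad; a=sin²(Δφ/2)+cosφ1·cosφ2·sin²(Δλ/2)=0.3481431465; c=2·atan2(√a, √(1-a))=1.262208254; dist=6371·c=8041.529 ≈ 8041.5 km; running total=40549.6 km
Leg 4 bearing: y=sinΔλ·cosφ2=-0.69660309, x=cosφ1·sinφ2-sinφ1·cosφ2·cosΔλ=0.65000163; θ=atan2(y, x)=-46.9820° <0 so +360° → 313.0180° ≈ 313.0°
Leg 5: φ1=0.1235117, φ2=-1.2323927, Δφ=-1.3559044, Δλ=1.1483673 rad; a=sin²(Δφ/2)+cosφ1·cosφ2·sin²(Δλ/2)=0.4905713887; c=2·atan2(√a, √(1-a))=1.551937987; dist=6371·c=9887.397 ≈ 9887.4 km; running total=50437.0 km
Leg 5 bearing: y=sinΔλ·cosφ2=0.30279910, x=cosφ1·sinφ2-sinφ1·cosφ2·cosΔλ=-0.95286784; θ=atan2(y, x)=162.3710° ≈ 162.4°
Leg 6: φ1=-1.2323927, φ2=0.6463844, Δφ=1.8787771, Δλ=-1.6872255 rad; a=sin²(Δφ/2)+cosφ1·cosφ2·sin²(Δλ/2)=0.7994651024; c=2·atan2(√a, √(1-a))=2.212960861; dist=6371·c=14098.774 ≈ 14098.8 km; running total=64535.8 km
Leg 6 bearing: y=sinΔλ·cosφ2=-0.79286224, x=cosφ1·sinφ2-sinφ1·cosφ2·cosΔλ=0.11248147; θ=atan2(y, x)=-81.9255° <0 so +360° → 278.0745° ≈ 278.1°
Leg 7: φ1=0.6463844, φ2=1.3621195, Δφ=0.7157351, Δλ=4.5202666 rad; a=sin²(Δφ/2)+cosφ1·cosφ2·sin²(Δλ/2)=0.2211695589; c=2·atan2(√a, √(1-a))=0.979231183; dist=6371·c=6238.682 ≈ 6238.7 km; running total=70774.5 km
Leg 7 bearing: y=sinΔλ·cosφ2=-0.20335399, x=cosφ1·sinφ2-sinφ1·cosφ2·cosΔλ=0.80477419; θ=atan2(y, x)=-14.1809° <0 so +360° → 345.8191° ≈ 345.8°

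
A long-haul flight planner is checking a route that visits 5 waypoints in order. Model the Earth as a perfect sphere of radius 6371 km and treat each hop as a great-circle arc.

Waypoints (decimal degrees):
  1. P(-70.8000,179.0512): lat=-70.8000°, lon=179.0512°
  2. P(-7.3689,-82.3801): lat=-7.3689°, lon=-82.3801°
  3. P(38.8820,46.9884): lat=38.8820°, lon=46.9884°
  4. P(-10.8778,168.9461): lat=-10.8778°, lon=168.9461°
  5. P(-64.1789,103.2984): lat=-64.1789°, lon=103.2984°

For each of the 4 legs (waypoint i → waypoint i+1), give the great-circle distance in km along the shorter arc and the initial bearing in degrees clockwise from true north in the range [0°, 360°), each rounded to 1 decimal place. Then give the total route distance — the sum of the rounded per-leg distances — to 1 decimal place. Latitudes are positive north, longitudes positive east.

Leg 1: φ1=-1.2356931, φ2=-0.1286116, Δφ=1.1070815, Δλ=-4.5628370 rad; a=sin²(Δφ/2)+cosφ1·cosφ2·sin²(Δλ/2)=0.4637358442; c=2·atan2(√a, √(1-a))=1.498204277; dist=6371·c=9545.059 ≈ 9545.1 km; running total=9545.1 km
Leg 1 bearing: y=sinΔλ·cosφ2=0.98067104, x=cosφ1·sinφ2-sinφ1·cosφ2·cosΔλ=-0.18172496; θ=atan2(y, x)=100.4982° ≈ 100.5°
Leg 2: φ1=-0.1286116, φ2=0.6786189, Δφ=0.8072305, Δλ=2.2579063 rad; a=sin²(Δφ/2)+cosφ1·cosφ2·sin²(Δλ/2)=0.7851002485; c=2·atan2(√a, √(1-a))=2.177546222; dist=6371·c=13873.147 ≈ 13873.1 km; running total=23418.2 km
Leg 2 bearing: y=sinΔλ·cosφ2=0.60179858, x=cosφ1·sinφ2-sinφ1·cosφ2·cosΔλ=0.55920467; θ=atan2(y, x)=47.1011° ≈ 47.1°
Leg 3: φ1=0.6786189, φ2=-0.1898534, Δφ=-0.8684723, Δλ=2.1285634 rad; a=sin²(Δφ/2)+cosφ1·cosφ2·sin²(Δλ/2)=0.7615398389; c=2·atan2(√a, √(1-a))=2.121256729; dist=6371·c=13514.527 ≈ 13514.5 km; running total=36932.7 km
Leg 3 bearing: y=sinΔλ·cosφ2=0.83319426, x=cosφ1·sinφ2-sinφ1·cosφ2·cosΔλ=0.17937385; θ=atan2(y, x)=77.8505° ≈ 77.9°
Leg 4: φ1=-0.1898534, φ2=-1.1201331, Δφ=-0.9302797, Δλ=-1.1457685 rad; a=sin²(Δφ/2)+cosφ1·cosφ2·sin²(Δλ/2)=0.3268755987; c=2·atan2(√a, √(1-a))=1.217226725; dist=6371·c=7754.951 ≈ 7755.0 km; running total=44687.7 km
Leg 4 bearing: y=sinΔλ·cosφ2=-0.39680943, x=cosφ1·sinφ2-sinφ1·cosφ2·cosΔλ=-0.85009061; θ=atan2(y, x)=-154.9775° <0 so +360° → 205.0225° ≈ 205.0°

Leg 1: dist=9545.1 km, bearing=100.5°
Leg 2: dist=13873.1 km, bearing=47.1°
Leg 3: dist=13514.5 km, bearing=77.9°
Leg 4: dist=7755.0 km, bearing=205.0°
Total: 44687.7 km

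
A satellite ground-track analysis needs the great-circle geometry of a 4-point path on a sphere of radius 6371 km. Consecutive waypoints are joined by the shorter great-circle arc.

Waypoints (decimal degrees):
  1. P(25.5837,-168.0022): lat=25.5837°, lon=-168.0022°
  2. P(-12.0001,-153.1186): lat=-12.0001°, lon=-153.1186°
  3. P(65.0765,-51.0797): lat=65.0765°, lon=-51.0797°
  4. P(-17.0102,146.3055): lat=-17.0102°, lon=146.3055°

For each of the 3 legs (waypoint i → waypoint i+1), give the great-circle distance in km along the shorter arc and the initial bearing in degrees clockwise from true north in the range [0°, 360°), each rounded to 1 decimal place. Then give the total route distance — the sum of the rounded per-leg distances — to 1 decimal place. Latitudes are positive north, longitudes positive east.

Leg 1: φ1=0.4465198, φ2=-0.2094413, Δφ=-0.6559611, Δλ=0.2597678 rad; a=sin²(Δφ/2)+cosφ1·cosφ2·sin²(Δλ/2)=0.1185687589; c=2·atan2(√a, √(1-a))=0.703067457; dist=6371·c=4479.243 ≈ 4479.2 km; running total=4479.2 km
Leg 1 bearing: y=sinΔλ·cosφ2=0.25124316, x=cosφ1·sinφ2-sinφ1·cosφ2·cosΔλ=-0.59574970; θ=atan2(y, x)=157.1336° ≈ 157.1°
Leg 2: φ1=-0.2094413, φ2=1.1357992, Δφ=1.3452404, Δλ=1.7809148 rad; a=sin²(Δφ/2)+cosφ1·cosφ2·sin²(Δλ/2)=0.6372626846; c=2·atan2(√a, √(1-a))=1.848892400; dist=6371·c=11779.293 ≈ 11779.3 km; running total=16258.5 km
Leg 2 bearing: y=sinΔλ·cosφ2=0.41213945, x=cosφ1·sinφ2-sinφ1·cosφ2·cosΔλ=0.86877897; θ=atan2(y, x)=25.3792° ≈ 25.4°
Leg 3: φ1=1.1357992, φ2=-0.2968840, Δφ=-1.4326832, Δλ=3.4450216 rad; a=sin²(Δφ/2)+cosφ1·cosφ2·sin²(Δλ/2)=0.8249307293; c=2·atan2(√a, √(1-a))=2.278198471; dist=6371·c=14514.402 ≈ 14514.4 km; running total=30772.9 km
Leg 3 bearing: y=sinΔλ·cosφ2=-0.28572285, x=cosφ1·sinφ2-sinφ1·cosφ2·cosΔλ=0.70430287; θ=atan2(y, x)=-22.0815° <0 so +360° → 337.9185° ≈ 337.9°

Leg 1: dist=4479.2 km, bearing=157.1°
Leg 2: dist=11779.3 km, bearing=25.4°
Leg 3: dist=14514.4 km, bearing=337.9°
Total: 30772.9 km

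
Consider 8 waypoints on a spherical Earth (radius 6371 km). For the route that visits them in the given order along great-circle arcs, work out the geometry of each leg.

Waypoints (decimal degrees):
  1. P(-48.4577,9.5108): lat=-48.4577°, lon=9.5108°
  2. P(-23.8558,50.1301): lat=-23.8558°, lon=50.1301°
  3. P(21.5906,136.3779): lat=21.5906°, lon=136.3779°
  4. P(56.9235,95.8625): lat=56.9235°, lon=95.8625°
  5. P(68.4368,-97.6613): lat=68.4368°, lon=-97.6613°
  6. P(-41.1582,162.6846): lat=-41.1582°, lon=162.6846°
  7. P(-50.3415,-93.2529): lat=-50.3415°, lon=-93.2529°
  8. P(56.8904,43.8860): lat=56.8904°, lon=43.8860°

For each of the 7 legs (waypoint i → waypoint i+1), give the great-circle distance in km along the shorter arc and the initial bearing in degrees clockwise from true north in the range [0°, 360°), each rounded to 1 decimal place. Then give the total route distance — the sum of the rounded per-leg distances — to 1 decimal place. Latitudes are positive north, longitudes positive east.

Leg 1: φ1=-0.8457464, φ2=-0.4163623, Δφ=0.4293842, Δλ=0.7089405 rad; a=sin²(Δφ/2)+cosφ1·cosφ2·sin²(Δλ/2)=0.1184581740; c=2·atan2(√a, √(1-a))=0.702725316; dist=6371·c=4477.063 ≈ 4477.1 km; running total=4477.1 km
Leg 1 bearing: y=sinΔλ·cosφ2=0.59540999, x=cosφ1·sinφ2-sinφ1·cosφ2·cosΔλ=0.25137677; θ=atan2(y, x)=67.1110° ≈ 67.1°
Leg 2: φ1=-0.4163623, φ2=0.3768271, Δφ=0.7931893, Δλ=1.5053081 rad; a=sin²(Δφ/2)+cosφ1·cosφ2·sin²(Δλ/2)=0.5465849795; c=2·atan2(√a, √(1-a))=1.664101611; dist=6371·c=10601.991 ≈ 10602.0 km; running total=15079.1 km
Leg 2 bearing: y=sinΔλ·cosφ2=0.92784368, x=cosφ1·sinφ2-sinφ1·cosφ2·cosΔλ=0.36114466; θ=atan2(y, x)=68.7325° ≈ 68.7°
Leg 3: φ1=0.3768271, φ2=0.9935025, Δφ=0.6166754, Δλ=-0.7071271 rad; a=sin²(Δφ/2)+cosφ1·cosφ2·sin²(Δλ/2)=0.1529344156; c=2·atan2(√a, √(1-a))=0.803584093; dist=6371·c=5119.634 ≈ 5119.6 km; running total=20198.7 km
Leg 3 bearing: y=sinΔλ·cosφ2=-0.35455321, x=cosφ1·sinφ2-sinφ1·cosφ2·cosΔλ=0.62647741; θ=atan2(y, x)=-29.5076° <0 so +360° → 330.4924° ≈ 330.5°
Leg 4: φ1=0.9935025, φ2=1.1944475, Δφ=0.2009450, Δλ=-3.3776275 rad; a=sin²(Δφ/2)+cosφ1·cosφ2·sin²(Δλ/2)=0.2078611133; c=2·atan2(√a, √(1-a))=0.946806485; dist=6371·c=6032.104 ≈ 6032.1 km; running total=26230.8 km
Leg 4 bearing: y=sinΔλ·cosφ2=0.08594598, x=cosφ1·sinφ2-sinφ1·cosφ2·cosΔλ=0.80698994; θ=atan2(y, x)=6.0792° ≈ 6.1°
Leg 5: φ1=1.1944475, φ2=-0.7183461, Δφ=-1.9127936, Δλ=4.5438931 rad; a=sin²(Δφ/2)+cosφ1·cosφ2·sin²(Δλ/2)=0.8292415099; c=2·atan2(√a, √(1-a))=2.289597641; dist=6371·c=14587.027 ≈ 14587.0 km; running total=40817.8 km
Leg 5 bearing: y=sinΔλ·cosφ2=-0.74223285, x=cosφ1·sinφ2-sinφ1·cosφ2·cosΔλ=-0.12446087; θ=atan2(y, x)=-99.5190° <0 so +360° → 260.4810° ≈ 260.5°
Leg 6: φ1=-0.7183461, φ2=-0.8786249, Δφ=-0.1602788, Δλ=-4.4669521 rad; a=sin²(Δφ/2)+cosφ1·cosφ2·sin²(Δλ/2)=0.3050380286; c=2·atan2(√a, √(1-a))=1.170247330; dist=6371·c=7455.646 ≈ 7455.6 km; running total=48273.4 km
Leg 6 bearing: y=sinΔλ·cosφ2=0.61908400, x=cosφ1·sinφ2-sinφ1·cosφ2·cosΔλ=-0.68168491; θ=atan2(y, x)=137.7553° ≈ 137.8°
Leg 7: φ1=-0.8786249, φ2=0.9929248, Δφ=1.8715497, Δλ=2.3935253 rad; a=sin²(Δφ/2)+cosφ1·cosφ2·sin²(Δλ/2)=0.9501978552; c=2·atan2(√a, √(1-a))=2.691474516; dist=6371·c=17147.384 ≈ 17147.4 km; running total=65420.8 km
Leg 7 bearing: y=sinΔλ·cosφ2=0.37156678, x=cosφ1·sinφ2-sinφ1·cosφ2·cosΔλ=0.22633093; θ=atan2(y, x)=58.6533° ≈ 58.7°

Leg 1: dist=4477.1 km, bearing=67.1°
Leg 2: dist=10602.0 km, bearing=68.7°
Leg 3: dist=5119.6 km, bearing=330.5°
Leg 4: dist=6032.1 km, bearing=6.1°
Leg 5: dist=14587.0 km, bearing=260.5°
Leg 6: dist=7455.6 km, bearing=137.8°
Leg 7: dist=17147.4 km, bearing=58.7°
Total: 65420.8 km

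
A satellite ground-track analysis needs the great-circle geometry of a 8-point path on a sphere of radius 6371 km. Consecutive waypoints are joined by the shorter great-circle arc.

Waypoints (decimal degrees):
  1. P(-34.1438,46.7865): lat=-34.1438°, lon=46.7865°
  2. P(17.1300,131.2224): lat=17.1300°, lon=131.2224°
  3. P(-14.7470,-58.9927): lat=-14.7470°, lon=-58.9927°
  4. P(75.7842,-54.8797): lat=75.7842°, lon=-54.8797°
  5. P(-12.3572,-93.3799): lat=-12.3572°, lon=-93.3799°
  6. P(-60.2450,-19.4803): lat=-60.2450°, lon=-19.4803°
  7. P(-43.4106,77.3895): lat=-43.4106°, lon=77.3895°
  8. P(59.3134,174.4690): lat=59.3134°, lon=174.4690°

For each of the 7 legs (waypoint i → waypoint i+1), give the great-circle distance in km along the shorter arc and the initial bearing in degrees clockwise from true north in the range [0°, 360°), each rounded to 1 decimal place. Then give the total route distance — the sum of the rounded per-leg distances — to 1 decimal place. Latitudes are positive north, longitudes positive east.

Leg 1: dist=10573.0 km, bearing=72.7°
Leg 2: dist=18891.4 km, bearing=77.8°
Leg 3: dist=10070.5 km, bearing=1.0°
Leg 4: dist=10133.2 km, bearing=217.5°
Leg 5: dist=7930.7 km, bearing=149.8°
Leg 6: dist=6270.6 km, bearing=120.0°
Leg 7: dist=14404.7 km, bearing=41.1°
Total: 78274.1 km

Leg 1: φ1=-0.5959217, φ2=0.2989749, Δφ=0.8948966, Δλ=1.4736845 rad; a=sin²(Δφ/2)+cosφ1·cosφ2·sin²(Δλ/2)=0.5443153385; c=2·atan2(√a, √(1-a))=1.659543454; dist=6371·c=10572.951 ≈ 10573.0 km; running total=10573.0 km
Leg 1 bearing: y=sinΔλ·cosφ2=0.95113629, x=cosφ1·sinφ2-sinφ1·cosφ2·cosΔλ=0.29577757; θ=atan2(y, x)=72.7257° ≈ 72.7°
Leg 2: φ1=0.2989749, φ2=-0.2573837, Δφ=-0.5563586, Δλ=-3.3198798 rad; a=sin²(Δφ/2)+cosφ1·cosφ2·sin²(Δλ/2)=0.9922431351; c=2·atan2(√a, √(1-a))=2.965218001; dist=6371·c=18891.404 ≈ 18891.4 km; running total=29464.4 km
Leg 2 bearing: y=sinΔλ·cosφ2=0.17150227, x=cosφ1·sinφ2-sinφ1·cosφ2·cosΔλ=0.03706421; θ=atan2(y, x)=77.8051° ≈ 77.8°
Leg 3: φ1=-0.2573837, φ2=1.3226838, Δφ=1.5800675, Δλ=0.0717854 rad; a=sin²(Δφ/2)+cosφ1·cosφ2·sin²(Δλ/2)=0.5049413456; c=2·atan2(√a, √(1-a))=1.580679179; dist=6371·c=10070.507 ≈ 10070.5 km; running total=39534.9 km
Leg 3 bearing: y=sinΔλ·cosφ2=0.01761354, x=cosφ1·sinφ2-sinφ1·cosφ2·cosΔλ=0.99979603; θ=atan2(y, x)=1.0093° ≈ 1.0°
Leg 4: φ1=1.3226838, φ2=-0.2156738, Δφ=-1.5383576, Δλ=-0.6719553 rad; a=sin²(Δφ/2)+cosφ1·cosφ2·sin²(Δλ/2)=0.5098583183; c=2·atan2(√a, √(1-a))=1.590514241; dist=6371·c=10133.166 ≈ 10133.2 km; running total=49668.1 km
Leg 4 bearing: y=sinΔλ·cosφ2=-0.60809514, x=cosφ1·sinφ2-sinφ1·cosφ2·cosΔλ=-0.79361927; θ=atan2(y, x)=-142.5396° <0 so +360° → 217.4604° ≈ 217.5°
Leg 5: φ1=-0.2156738, φ2=-1.0514736, Δφ=-0.8357998, Δλ=1.2897913 rad; a=sin²(Δφ/2)+cosφ1·cosφ2·sin²(Δλ/2)=0.3398829722; c=2·atan2(√a, √(1-a))=1.244819783; dist=6371·c=7930.747 ≈ 7930.7 km; running total=57598.8 km
Leg 5 bearing: y=sinΔλ·cosφ2=0.47682630, x=cosφ1·sinφ2-sinφ1·cosφ2·cosΔλ=-0.81858831; θ=atan2(y, x)=149.7793° ≈ 149.8°
Leg 6: φ1=-1.0514736, φ2=-0.7576579, Δφ=0.2938157, Δλ=1.6906970 rad; a=sin²(Δφ/2)+cosφ1·cosφ2·sin²(Δλ/2)=0.2232544074; c=2·atan2(√a, √(1-a))=0.984246071; dist=6371·c=6270.632 ≈ 6270.6 km; running total=63869.4 km
Leg 6 bearing: y=sinΔλ·cosφ2=0.72123203, x=cosφ1·sinφ2-sinφ1·cosφ2·cosΔλ=-0.41649953; θ=atan2(y, x)=120.0057° ≈ 120.0°
Leg 7: φ1=-0.7576579, φ2=1.0352141, Δφ=1.7928720, Δλ=1.6943569 rad; a=sin²(Δφ/2)+cosφ1·cosφ2·sin²(Δλ/2)=0.8183416604; c=2·atan2(√a, √(1-a))=2.260985825; dist=6371·c=14404.741 ≈ 14404.7 km; running total=78274.1 km
Leg 7 bearing: y=sinΔλ·cosφ2=0.50645101, x=cosφ1·sinφ2-sinφ1·cosφ2·cosΔλ=0.58149955; θ=atan2(y, x)=41.0539° ≈ 41.1°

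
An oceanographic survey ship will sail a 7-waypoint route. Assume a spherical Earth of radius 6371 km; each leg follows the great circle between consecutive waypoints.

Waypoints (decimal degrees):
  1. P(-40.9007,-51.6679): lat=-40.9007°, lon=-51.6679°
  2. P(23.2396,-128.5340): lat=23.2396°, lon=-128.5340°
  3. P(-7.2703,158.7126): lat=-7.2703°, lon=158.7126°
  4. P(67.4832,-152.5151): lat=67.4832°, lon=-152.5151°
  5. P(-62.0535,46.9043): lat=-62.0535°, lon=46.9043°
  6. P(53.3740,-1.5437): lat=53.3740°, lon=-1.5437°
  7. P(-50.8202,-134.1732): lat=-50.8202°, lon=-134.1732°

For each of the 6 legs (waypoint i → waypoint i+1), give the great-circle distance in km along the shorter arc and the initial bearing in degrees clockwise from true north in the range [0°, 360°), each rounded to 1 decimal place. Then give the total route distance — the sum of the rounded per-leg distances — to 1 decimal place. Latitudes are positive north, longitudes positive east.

Leg 1: φ1=-0.7138519, φ2=0.4056075, Δφ=1.1194594, Δλ=-1.3415665 rad; a=sin²(Δφ/2)+cosφ1·cosφ2·sin²(Δλ/2)=0.5502678362; c=2·atan2(√a, √(1-a))=1.671502134; dist=6371·c=10649.140 ≈ 10649.1 km; running total=10649.1 km
Leg 1 bearing: y=sinΔλ·cosφ2=-0.89482695, x=cosφ1·sinφ2-sinφ1·cosφ2·cosΔλ=0.43494517; θ=atan2(y, x)=-64.0772° <0 so +360° → 295.9228° ≈ 295.9°
Leg 2: φ1=0.4056075, φ2=-0.1268907, Δφ=-0.5324982, Δλ=5.0133989 rad; a=sin²(Δφ/2)+cosφ1·cosφ2·sin²(Δλ/2)=0.3898476093; c=2·atan2(√a, √(1-a))=1.348669409; dist=6371·c=8592.373 ≈ 8592.4 km; running total=19241.5 km
Leg 2 bearing: y=sinΔλ·cosφ2=-0.94735921, x=cosφ1·sinφ2-sinφ1·cosφ2·cosΔλ=-0.23232809; θ=atan2(y, x)=-103.7791° <0 so +360° → 256.2209° ≈ 256.2°
Leg 3: φ1=-0.1268907, φ2=1.1778040, Δφ=1.3046947, Δλ=-5.4319481 rad; a=sin²(Δφ/2)+cosφ1·cosφ2·sin²(Δλ/2)=0.4332725271; c=2·atan2(√a, √(1-a))=1.436942028; dist=6371·c=9154.758 ≈ 9154.8 km; running total=28396.3 km
Leg 3 bearing: y=sinΔλ·cosφ2=0.28801855, x=cosφ1·sinφ2-sinφ1·cosφ2·cosΔλ=0.94828007; θ=atan2(y, x)=16.8950° ≈ 16.9°
Leg 4: φ1=1.1778040, φ2=-1.0830379, Δφ=-2.2608419, Δλ=3.4805251 rad; a=sin²(Δφ/2)+cosφ1·cosφ2·sin²(Δλ/2)=0.9926515023; c=2·atan2(√a, √(1-a))=2.969935219; dist=6371·c=18921.457 ≈ 18921.5 km; running total=47317.8 km
Leg 4 bearing: y=sinΔλ·cosφ2=-0.15581595, x=cosφ1·sinφ2-sinφ1·cosφ2·cosΔλ=0.06999556; θ=atan2(y, x)=-65.8095° <0 so +360° → 294.1905° ≈ 294.2°
Leg 5: φ1=-1.0830379, φ2=0.9315520, Δφ=2.0145899, Δλ=-0.8455771 rad; a=sin²(Δφ/2)+cosφ1·cosφ2·sin²(Δλ/2)=0.7617533127; c=2·atan2(√a, √(1-a))=2.121757752; dist=6371·c=13517.719 ≈ 13517.7 km; running total=60835.5 km
Leg 5 bearing: y=sinΔλ·cosφ2=-0.44645988, x=cosφ1·sinφ2-sinφ1·cosφ2·cosΔλ=0.72568202; θ=atan2(y, x)=-31.6010° <0 so +360° → 328.3990° ≈ 328.4°
Leg 6: φ1=0.9315520, φ2=-0.8869798, Δφ=-1.8185319, Δλ=-2.3148215 rad; a=sin²(Δφ/2)+cosφ1·cosφ2·sin²(Δλ/2)=0.9386822886; c=2·atan2(√a, √(1-a))=2.641138164; dist=6371·c=16826.691 ≈ 16826.7 km; running total=77662.2 km
Leg 6 bearing: y=sinΔλ·cosφ2=-0.46481356, x=cosφ1·sinφ2-sinφ1·cosφ2·cosΔλ=-0.11907878; θ=atan2(y, x)=-104.3693° <0 so +360° → 255.6307° ≈ 255.6°

Leg 1: dist=10649.1 km, bearing=295.9°
Leg 2: dist=8592.4 km, bearing=256.2°
Leg 3: dist=9154.8 km, bearing=16.9°
Leg 4: dist=18921.5 km, bearing=294.2°
Leg 5: dist=13517.7 km, bearing=328.4°
Leg 6: dist=16826.7 km, bearing=255.6°
Total: 77662.2 km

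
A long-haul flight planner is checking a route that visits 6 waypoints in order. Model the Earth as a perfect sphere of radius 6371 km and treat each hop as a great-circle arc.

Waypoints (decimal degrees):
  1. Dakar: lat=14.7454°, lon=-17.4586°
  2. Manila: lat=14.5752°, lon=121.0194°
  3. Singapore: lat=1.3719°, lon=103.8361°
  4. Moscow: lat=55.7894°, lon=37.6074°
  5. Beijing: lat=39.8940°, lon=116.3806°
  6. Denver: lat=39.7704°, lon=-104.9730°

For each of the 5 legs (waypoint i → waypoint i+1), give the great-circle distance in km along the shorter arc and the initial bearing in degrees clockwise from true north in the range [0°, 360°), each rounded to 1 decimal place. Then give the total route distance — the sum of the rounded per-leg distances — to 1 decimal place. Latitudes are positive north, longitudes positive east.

Leg 1: φ1=0.2573558, φ2=0.2543852, Δφ=-0.0029706, Δλ=2.4168970 rad; a=sin²(Δφ/2)+cosφ1·cosφ2·sin²(Δλ/2)=0.8183457944; c=2·atan2(√a, √(1-a))=2.260996547; dist=6371·c=14404.809 ≈ 14404.8 km; running total=14404.8 km
Leg 1 bearing: y=sinΔλ·cosφ2=0.64157401, x=cosφ1·sinφ2-sinφ1·cosφ2·cosΔλ=0.42779272; θ=atan2(y, x)=56.3052° ≈ 56.3°
Leg 2: φ1=0.2543852, φ2=0.0239442, Δφ=-0.2304411, Δλ=-0.2999052 rad; a=sin²(Δφ/2)+cosφ1·cosφ2·sin²(Δλ/2)=0.0348104527; c=2·atan2(√a, √(1-a))=0.375350750; dist=6371·c=2391.360 ≈ 2391.4 km; running total=16796.2 km
Leg 2 bearing: y=sinΔλ·cosφ2=-0.29534492, x=cosφ1·sinφ2-sinφ1·cosφ2·cosΔλ=-0.21717762; θ=atan2(y, x)=-126.3284° <0 so +360° → 233.6716° ≈ 233.7°
Leg 3: φ1=0.0239442, φ2=0.9737087, Δφ=0.9497645, Δλ=-1.1559089 rad; a=sin²(Δφ/2)+cosφ1·cosφ2·sin²(Δλ/2)=0.3768177232; c=2·atan2(√a, √(1-a))=1.321868935; dist=6371·c=8421.627 ≈ 8421.6 km; running total=25217.8 km
Leg 3 bearing: y=sinΔλ·cosφ2=-0.51453720, x=cosφ1·sinφ2-sinφ1·cosφ2·cosΔλ=0.82131357; θ=atan2(y, x)=-32.0664° <0 so +360° → 327.9336° ≈ 327.9°
Leg 4: φ1=0.9737087, φ2=0.6962817, Δφ=-0.2774271, Δλ=1.3748517 rad; a=sin²(Δφ/2)+cosφ1·cosφ2·sin²(Δλ/2)=0.1928093117; c=2·atan2(√a, √(1-a))=0.909194651; dist=6371·c=5792.479 ≈ 5792.5 km; running total=31010.3 km
Leg 4 bearing: y=sinΔλ·cosφ2=0.75255071, x=cosφ1·sinφ2-sinφ1·cosφ2·cosΔλ=0.23707161; θ=atan2(y, x)=72.5143° ≈ 72.5°
Leg 5: φ1=0.6962817, φ2=0.6941244, Δφ=-0.0021572, Δλ=-3.8633491 rad; a=sin²(Δφ/2)+cosφ1·cosφ2·sin²(Δλ/2)=0.5161841395; c=2·atan2(√a, √(1-a))=1.603170261; dist=6371·c=10213.798 ≈ 10213.8 km; running total=41224.1 km
Leg 5 bearing: y=sinΔλ·cosφ2=0.50782656, x=cosφ1·sinφ2-sinφ1·cosφ2·cosΔλ=0.86085102; θ=atan2(y, x)=30.5369° ≈ 30.5°

Leg 1: dist=14404.8 km, bearing=56.3°
Leg 2: dist=2391.4 km, bearing=233.7°
Leg 3: dist=8421.6 km, bearing=327.9°
Leg 4: dist=5792.5 km, bearing=72.5°
Leg 5: dist=10213.8 km, bearing=30.5°
Total: 41224.1 km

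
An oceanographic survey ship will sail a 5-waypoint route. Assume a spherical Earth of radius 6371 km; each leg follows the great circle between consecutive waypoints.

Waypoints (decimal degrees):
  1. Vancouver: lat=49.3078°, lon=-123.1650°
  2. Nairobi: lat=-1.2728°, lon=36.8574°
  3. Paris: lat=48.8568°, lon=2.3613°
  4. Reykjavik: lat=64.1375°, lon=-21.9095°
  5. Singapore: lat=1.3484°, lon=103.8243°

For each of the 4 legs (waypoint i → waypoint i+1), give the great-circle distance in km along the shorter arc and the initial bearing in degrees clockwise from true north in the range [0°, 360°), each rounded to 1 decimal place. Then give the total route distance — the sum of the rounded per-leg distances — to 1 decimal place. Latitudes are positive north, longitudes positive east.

Leg 1: dist=14345.2 km, bearing=26.1°
Leg 2: dist=6483.3 km, bearing=334.0°
Leg 3: dist=2231.6 km, bearing=328.5°
Leg 4: dist=11509.1 km, bearing=56.6°
Total: 34569.2 km

Leg 1: φ1=0.8605835, φ2=-0.0222146, Δφ=-0.8827980, Δλ=2.7929178 rad; a=sin²(Δφ/2)+cosφ1·cosφ2·sin²(Δλ/2)=0.8147266066; c=2·atan2(√a, √(1-a))=2.251645657; dist=6371·c=14345.234 ≈ 14345.2 km; running total=14345.2 km
Leg 1 bearing: y=sinΔλ·cosφ2=0.34156844, x=cosφ1·sinφ2-sinφ1·cosφ2·cosΔλ=0.69793958; θ=atan2(y, x)=26.0769° ≈ 26.1°
Leg 2: φ1=-0.0222146, φ2=0.8527120, Δφ=0.8749266, Δλ=-0.6020705 rad; a=sin²(Δφ/2)+cosφ1·cosφ2·sin²(Δλ/2)=0.2373039296; c=2·atan2(√a, √(1-a))=1.017620404; dist=6371·c=6483.260 ≈ 6483.3 km; running total=20828.5 km
Leg 2 bearing: y=sinΔλ·cosφ2=-0.37262624, x=cosφ1·sinφ2-sinφ1·cosφ2·cosΔλ=0.76492665; θ=atan2(y, x)=-25.9726° <0 so +360° → 334.0274° ≈ 334.0°
Leg 3: φ1=0.8527120, φ2=1.1194105, Δφ=0.2666985, Δλ=-0.4236054 rad; a=sin²(Δφ/2)+cosφ1·cosφ2·sin²(Δλ/2)=0.0303605751; c=2·atan2(√a, √(1-a))=0.350273632; dist=6371·c=2231.593 ≈ 2231.6 km; running total=23060.1 km
Leg 3 bearing: y=sinΔλ·cosφ2=-0.17930525, x=cosφ1·sinφ2-sinφ1·cosφ2·cosΔλ=0.29258310; θ=atan2(y, x)=-31.5014° <0 so +360° → 328.4986° ≈ 328.5°
Leg 4: φ1=1.1194105, φ2=0.0235340, Δφ=-1.0958765, Δλ=2.1944688 rad; a=sin²(Δφ/2)+cosφ1·cosφ2·sin²(Δλ/2)=0.6167558153; c=2·atan2(√a, √(1-a))=1.806483926; dist=6371·c=11509.109 ≈ 11509.1 km; running total=34569.2 km
Leg 4 bearing: y=sinΔλ·cosφ2=0.81151436, x=cosφ1·sinφ2-sinφ1·cosφ2·cosΔλ=0.53564611; θ=atan2(y, x)=56.5729° ≈ 56.6°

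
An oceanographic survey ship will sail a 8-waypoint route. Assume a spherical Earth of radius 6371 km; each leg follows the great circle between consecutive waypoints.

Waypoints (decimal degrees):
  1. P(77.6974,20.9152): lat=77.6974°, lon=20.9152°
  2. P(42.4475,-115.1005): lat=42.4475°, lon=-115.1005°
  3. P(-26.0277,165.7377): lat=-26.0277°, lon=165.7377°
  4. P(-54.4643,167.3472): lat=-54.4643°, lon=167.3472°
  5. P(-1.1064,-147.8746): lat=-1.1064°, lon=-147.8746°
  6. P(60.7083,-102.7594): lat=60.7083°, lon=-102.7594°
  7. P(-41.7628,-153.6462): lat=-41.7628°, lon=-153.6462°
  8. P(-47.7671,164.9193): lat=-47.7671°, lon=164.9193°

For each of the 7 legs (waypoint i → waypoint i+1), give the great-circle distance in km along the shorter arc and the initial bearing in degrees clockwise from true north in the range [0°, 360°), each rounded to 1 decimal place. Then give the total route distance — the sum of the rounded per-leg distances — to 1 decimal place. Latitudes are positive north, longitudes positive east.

Leg 1: dist=6325.6 km, bearing=322.3°
Leg 2: dist=11105.4 km, bearing=243.6°
Leg 3: dist=3164.8 km, bearing=178.0°
Leg 4: dist=7188.4 km, bearing=51.2°
Leg 5: dist=7876.0 km, bearing=21.5°
Leg 6: dist=12290.1 km, bearing=218.2°
Leg 7: dist=3297.4 km, bearing=244.0°
Total: 51247.7 km

Leg 1: φ1=1.3560755, φ2=0.7408486, Δφ=-0.6152268, Δλ=-2.3739218 rad; a=sin²(Δφ/2)+cosφ1·cosφ2·sin²(Δλ/2)=0.2268570004; c=2·atan2(√a, √(1-a))=0.992872639; dist=6371·c=6325.592 ≈ 6325.6 km; running total=6325.6 km
Leg 1 bearing: y=sinΔλ·cosφ2=-0.51244021, x=cosφ1·sinφ2-sinφ1·cosφ2·cosΔλ=0.66255312; θ=atan2(y, x)=-37.7195° <0 so +360° → 322.2805° ≈ 322.3°
Leg 2: φ1=0.7408486, φ2=-0.4542691, Δφ=-1.1951177, Δλ=4.9015513 rad; a=sin²(Δφ/2)+cosφ1·cosφ2·sin²(Δλ/2)=0.5857384609; c=2·atan2(√a, √(1-a))=1.743124928; dist=6371·c=11105.449 ≈ 11105.4 km; running total=17431.0 km
Leg 2 bearing: y=sinΔλ·cosφ2=-0.88255319, x=cosφ1·sinφ2-sinφ1·cosφ2·cosΔλ=-0.43783047; θ=atan2(y, x)=-116.3858° <0 so +360° → 243.6142° ≈ 243.6°
Leg 3: φ1=-0.4542691, φ2=-0.9505814, Δφ=-0.4963123, Δλ=0.0280911 rad; a=sin²(Δφ/2)+cosφ1·cosφ2·sin²(Δλ/2)=0.0604307396; c=2·atan2(√a, √(1-a))=0.496744831; dist=6371·c=3164.761 ≈ 3164.8 km; running total=20595.8 km
Leg 3 bearing: y=sinΔλ·cosφ2=0.01632467, x=cosφ1·sinφ2-sinφ1·cosφ2·cosΔλ=-0.47628664; θ=atan2(y, x)=178.0370° ≈ 178.0°
Leg 4: φ1=-0.9505814, φ2=-0.0193103, Δφ=0.9312710, Δλ=-5.5016583 rad; a=sin²(Δφ/2)+cosφ1·cosφ2·sin²(Δλ/2)=0.2858992883; c=2·atan2(√a, √(1-a))=1.128294764; dist=6371·c=7188.366 ≈ 7188.4 km; running total=27784.2 km
Leg 4 bearing: y=sinΔλ·cosφ2=0.70423286, x=cosφ1·sinφ2-sinφ1·cosφ2·cosΔλ=0.56630347; θ=atan2(y, x)=51.1958° ≈ 51.2°
Leg 5: φ1=-0.0193103, φ2=1.0595597, Δφ=1.0788700, Δλ=0.7874088 rad; a=sin²(Δφ/2)+cosφ1·cosφ2·sin²(Δλ/2)=0.3358222993; c=2·atan2(√a, √(1-a))=1.236234417; dist=6371·c=7876.049 ≈ 7876.0 km; running total=35660.2 km
Leg 5 bearing: y=sinΔλ·cosφ2=0.34665120, x=cosφ1·sinφ2-sinφ1·cosφ2·cosΔλ=0.87864422; θ=atan2(y, x)=21.5307° ≈ 21.5°
Leg 6: φ1=1.0595597, φ2=-0.7288984, Δφ=-1.7884581, Δλ=-0.8881422 rad; a=sin²(Δφ/2)+cosφ1·cosφ2·sin²(Δλ/2)=0.6753315997; c=2·atan2(√a, √(1-a))=1.929075503; dist=6371·c=12290.140 ≈ 12290.1 km; running total=47950.3 km
Leg 6 bearing: y=sinΔλ·cosφ2=-0.57875129, x=cosφ1·sinφ2-sinφ1·cosφ2·cosΔλ=-0.73626236; θ=atan2(y, x)=-141.8303° <0 so +360° → 218.1697° ≈ 218.2°
Leg 7: φ1=-0.7288984, φ2=-0.8336932, Δφ=-0.1047948, Δλ=5.5600169 rad; a=sin²(Δφ/2)+cosφ1·cosφ2·sin²(Δλ/2)=0.0654849101; c=2·atan2(√a, √(1-a))=0.517557580; dist=6371·c=3297.359 ≈ 3297.4 km; running total=51247.7 km
Leg 7 bearing: y=sinΔλ·cosφ2=-0.44480154, x=cosφ1·sinφ2-sinφ1·cosφ2·cosΔλ=-0.21665211; θ=atan2(y, x)=-115.9696° <0 so +360° → 244.0304° ≈ 244.0°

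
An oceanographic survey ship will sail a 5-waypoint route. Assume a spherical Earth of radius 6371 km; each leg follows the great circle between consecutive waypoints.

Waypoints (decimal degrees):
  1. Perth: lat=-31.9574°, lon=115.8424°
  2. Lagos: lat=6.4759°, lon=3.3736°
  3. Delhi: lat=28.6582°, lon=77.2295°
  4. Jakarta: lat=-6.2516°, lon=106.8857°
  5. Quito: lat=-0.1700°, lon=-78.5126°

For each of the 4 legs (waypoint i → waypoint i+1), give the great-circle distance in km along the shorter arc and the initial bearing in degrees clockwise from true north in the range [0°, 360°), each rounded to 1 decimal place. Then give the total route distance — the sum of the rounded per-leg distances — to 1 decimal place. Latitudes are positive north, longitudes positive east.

Leg 1: φ1=-0.5577619, φ2=0.1130258, Δφ=0.6707876, Δλ=-1.9629509 rad; a=sin²(Δφ/2)+cosφ1·cosφ2·sin²(Δλ/2)=0.6909423752; c=2·atan2(√a, √(1-a))=1.962631076; dist=6371·c=12503.923 ≈ 12503.9 km; running total=12503.9 km
Leg 1 bearing: y=sinΔλ·cosφ2=-0.91819153, x=cosφ1·sinφ2-sinφ1·cosφ2·cosΔλ=-0.10530121; θ=atan2(y, x)=-96.5423° <0 so +360° → 263.4577° ≈ 263.5°
Leg 2: φ1=0.1130258, φ2=0.5001799, Δφ=0.3871542, Δλ=1.2890286 rad; a=sin²(Δφ/2)+cosφ1·cosφ2·sin²(Δλ/2)=0.3517377232; c=2·atan2(√a, √(1-a))=1.269744854; dist=6371·c=8089.544 ≈ 8089.5 km; running total=20593.4 km
Leg 2 bearing: y=sinΔλ·cosφ2=0.84289258, x=cosφ1·sinφ2-sinφ1·cosφ2·cosΔλ=0.44900477; θ=atan2(y, x)=61.9560° ≈ 62.0°
Leg 3: φ1=0.5001799, φ2=-0.1091110, Δφ=-0.6092910, Δλ=0.5175983 rad; a=sin²(Δφ/2)+cosφ1·cosφ2·sin²(Δλ/2)=0.1471028436; c=2·atan2(√a, √(1-a))=0.787252556; dist=6371·c=5015.586 ≈ 5015.6 km; running total=25609.0 km
Leg 3 bearing: y=sinΔλ·cosφ2=0.49185210, x=cosφ1·sinφ2-sinφ1·cosφ2·cosΔλ=-0.50983909; θ=atan2(y, x)=136.0287° ≈ 136.0°
Leg 4: φ1=-0.1091110, φ2=-0.0029671, Δφ=0.1061439, Δλ=-3.2358108 rad; a=sin²(Δφ/2)+cosφ1·cosφ2·sin²(Δλ/2)=0.9946584883; c=2·atan2(√a, √(1-a))=2.995290918; dist=6371·c=19082.998 ≈ 19083.0 km; running total=44692.0 km
Leg 4 bearing: y=sinΔλ·cosφ2=0.09407836, x=cosφ1·sinφ2-sinφ1·cosφ2·cosΔλ=-0.11136059; θ=atan2(y, x)=139.8086° ≈ 139.8°

Leg 1: dist=12503.9 km, bearing=263.5°
Leg 2: dist=8089.5 km, bearing=62.0°
Leg 3: dist=5015.6 km, bearing=136.0°
Leg 4: dist=19083.0 km, bearing=139.8°
Total: 44692.0 km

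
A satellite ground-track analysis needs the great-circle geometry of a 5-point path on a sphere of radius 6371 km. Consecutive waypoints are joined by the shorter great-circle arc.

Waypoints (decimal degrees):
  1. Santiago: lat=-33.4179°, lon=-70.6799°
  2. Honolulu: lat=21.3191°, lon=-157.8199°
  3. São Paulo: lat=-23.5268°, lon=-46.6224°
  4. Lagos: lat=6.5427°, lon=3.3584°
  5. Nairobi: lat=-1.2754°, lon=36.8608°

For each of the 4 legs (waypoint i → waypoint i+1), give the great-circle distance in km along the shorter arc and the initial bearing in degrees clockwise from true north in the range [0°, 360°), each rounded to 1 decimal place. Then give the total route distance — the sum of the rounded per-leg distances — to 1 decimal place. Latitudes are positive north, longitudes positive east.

Leg 1: φ1=-0.5832524, φ2=0.3720885, Δφ=0.9553409, Δλ=-1.5208799 rad; a=sin²(Δφ/2)+cosφ1·cosφ2·sin²(Δλ/2)=0.5807158678; c=2·atan2(√a, √(1-a))=1.732937572; dist=6371·c=11040.545 ≈ 11040.5 km; running total=11040.5 km
Leg 1 bearing: y=sinΔλ·cosφ2=-0.93040975, x=cosφ1·sinφ2-sinφ1·cosφ2·cosΔλ=0.32905545; θ=atan2(y, x)=-70.5230° <0 so +360° → 289.4770° ≈ 289.5°
Leg 2: φ1=0.3720885, φ2=-0.4106201, Δφ=-0.7827086, Δλ=1.9407625 rad; a=sin²(Δφ/2)+cosφ1·cosφ2·sin²(Δλ/2)=0.7269830962; c=2·atan2(√a, √(1-a))=2.042007944; dist=6371·c=13009.633 ≈ 13009.6 km; running total=24050.1 km
Leg 2 bearing: y=sinΔλ·cosφ2=0.85483742, x=cosφ1·sinφ2-sinφ1·cosφ2·cosΔλ=-0.25133183; θ=atan2(y, x)=106.3839° ≈ 106.4°
Leg 3: φ1=-0.4106201, φ2=0.1141917, Δφ=0.5248118, Δλ=0.8723295 rad; a=sin²(Δφ/2)+cosφ1·cosφ2·sin²(Δλ/2)=0.2298667189; c=2·atan2(√a, √(1-a))=1.000042477; dist=6371·c=6371.271 ≈ 6371.3 km; running total=30421.4 km
Leg 3 bearing: y=sinΔλ·cosφ2=0.76084132, x=cosφ1·sinφ2-sinφ1·cosφ2·cosΔλ=0.35948926; θ=atan2(y, x)=64.7098° ≈ 64.7°
Leg 4: φ1=0.1141917, φ2=-0.0222599, Δφ=-0.1364516, Δλ=0.5847272 rad; a=sin²(Δφ/2)+cosφ1·cosφ2·sin²(Δλ/2)=0.0871547363; c=2·atan2(√a, √(1-a))=0.599371149; dist=6371·c=3818.594 ≈ 3818.6 km; running total=34240.0 km
Leg 4 bearing: y=sinΔλ·cosφ2=0.55183517, x=cosφ1·sinφ2-sinφ1·cosφ2·cosΔλ=-0.11710295; θ=atan2(y, x)=101.9808° ≈ 102.0°

Leg 1: dist=11040.5 km, bearing=289.5°
Leg 2: dist=13009.6 km, bearing=106.4°
Leg 3: dist=6371.3 km, bearing=64.7°
Leg 4: dist=3818.6 km, bearing=102.0°
Total: 34240.0 km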